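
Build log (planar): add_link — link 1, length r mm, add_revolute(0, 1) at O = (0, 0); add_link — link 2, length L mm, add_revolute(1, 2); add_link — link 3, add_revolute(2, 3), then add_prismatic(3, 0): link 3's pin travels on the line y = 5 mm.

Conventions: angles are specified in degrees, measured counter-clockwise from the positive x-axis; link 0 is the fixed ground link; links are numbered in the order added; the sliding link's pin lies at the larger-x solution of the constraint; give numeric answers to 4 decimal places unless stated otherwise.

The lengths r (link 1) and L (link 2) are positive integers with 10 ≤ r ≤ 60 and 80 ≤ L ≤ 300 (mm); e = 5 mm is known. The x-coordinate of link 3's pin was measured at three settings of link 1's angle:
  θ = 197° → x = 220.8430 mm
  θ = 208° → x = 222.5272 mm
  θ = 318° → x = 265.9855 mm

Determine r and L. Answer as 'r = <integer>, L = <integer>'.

constraint per measurement: (x − r cos θ)² + (r sin θ − e)² = L²
subtracting the θ₁ and θ₂ equations cancels the r² and L² terms:
r = (x₁² − x₂²) / (2[(x₁cos θ₁ + e sin θ₁) − (x₂cos θ₂ + e sin θ₂)]) = 27.0007 → r = 27
L² = (x₁ − r cos θ₁)² + (r sin θ₁ − e)² = 61009.0044 → L = 247.0000 → L = 247
check at θ₃=318°: x = 265.9855 (printed 265.9855) ✓

r = 27, L = 247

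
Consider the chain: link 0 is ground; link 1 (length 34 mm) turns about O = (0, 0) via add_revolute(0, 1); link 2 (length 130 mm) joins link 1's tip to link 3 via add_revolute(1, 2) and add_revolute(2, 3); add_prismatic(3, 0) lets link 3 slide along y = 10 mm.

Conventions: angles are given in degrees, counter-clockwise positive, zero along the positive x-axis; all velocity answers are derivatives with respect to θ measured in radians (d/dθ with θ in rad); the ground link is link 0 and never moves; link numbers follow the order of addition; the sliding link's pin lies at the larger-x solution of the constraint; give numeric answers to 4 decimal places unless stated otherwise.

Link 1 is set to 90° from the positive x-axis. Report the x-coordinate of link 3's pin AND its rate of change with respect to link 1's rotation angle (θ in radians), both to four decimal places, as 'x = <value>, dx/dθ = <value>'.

geometry: r = 34 mm, L = 130 mm, e = 10 mm
crank pin P = (r cos θ, r sin θ) = (0.000000, 34.000000)
h = r sin θ − e = 34.000000 − 10 = 24.000000
x = r cos θ + √(L² − h²) = 0.000000 + 127.765410 = 127.765410
dx/dθ = −r sin θ − h·r cos θ/√(L² − h²) (θ in radians; h = 24.000000) = -34.000000

x = 127.7654, dx/dθ = -34.0000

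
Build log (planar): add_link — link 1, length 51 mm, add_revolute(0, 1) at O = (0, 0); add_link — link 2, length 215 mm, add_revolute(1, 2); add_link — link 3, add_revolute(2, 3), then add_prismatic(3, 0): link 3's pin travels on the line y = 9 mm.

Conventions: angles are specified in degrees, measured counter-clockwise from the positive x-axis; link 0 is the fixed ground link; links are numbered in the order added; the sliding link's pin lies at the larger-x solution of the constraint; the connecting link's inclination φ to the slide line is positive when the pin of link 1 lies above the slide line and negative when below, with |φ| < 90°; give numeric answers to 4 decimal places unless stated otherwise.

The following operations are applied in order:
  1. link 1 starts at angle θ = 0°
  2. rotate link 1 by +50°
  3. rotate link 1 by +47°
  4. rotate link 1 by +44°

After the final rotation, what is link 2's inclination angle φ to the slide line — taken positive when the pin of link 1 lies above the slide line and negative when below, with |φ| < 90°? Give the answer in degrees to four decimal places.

geometry: r = 51 mm, L = 215 mm, e = 9 mm; θ starts at 0°
rotate link 1 by +50°: θ ← 0° +50° = 50°
rotate link 1 by +47°: θ ← 50° +47° = 97°
rotate link 1 by +44°: θ ← 97° +44° = 141°
h = r sin θ − e = 32.095340 − 9 = 23.095340
sin φ = h / L = 23.095340 / 215 = 0.10742019
φ = arcsin(0.10742019) = 6.166622°

6.1666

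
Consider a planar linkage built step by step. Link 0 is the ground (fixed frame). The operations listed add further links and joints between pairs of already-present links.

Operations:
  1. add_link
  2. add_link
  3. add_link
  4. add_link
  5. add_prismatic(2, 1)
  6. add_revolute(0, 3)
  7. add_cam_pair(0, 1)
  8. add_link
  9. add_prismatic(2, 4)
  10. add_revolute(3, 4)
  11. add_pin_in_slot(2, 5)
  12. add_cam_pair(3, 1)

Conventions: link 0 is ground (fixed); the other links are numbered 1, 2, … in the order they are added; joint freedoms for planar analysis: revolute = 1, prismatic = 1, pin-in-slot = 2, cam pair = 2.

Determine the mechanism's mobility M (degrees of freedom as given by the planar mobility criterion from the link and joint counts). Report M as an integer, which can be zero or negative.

(L,J1,J2)=(1,0,0); link0 fixed
link1: (2,0,0)
link2: (3,0,0)
link3: (4,0,0)
link4: (5,0,0)
P 2-1 [J1]: (5,1,0)
R 0-3 [J1]: (5,2,0)
C 0-1 [J2]: (5,2,1)
link5: (6,2,1)
P 2-4 [J1]: (6,3,1)
R 3-4 [J1]: (6,4,1)
PS 2-5 [J2]: (6,4,2)
C 3-1 [J2]: (6,4,3)
Grübler: 3·5 − 2·4 − 3 = 4

M = 4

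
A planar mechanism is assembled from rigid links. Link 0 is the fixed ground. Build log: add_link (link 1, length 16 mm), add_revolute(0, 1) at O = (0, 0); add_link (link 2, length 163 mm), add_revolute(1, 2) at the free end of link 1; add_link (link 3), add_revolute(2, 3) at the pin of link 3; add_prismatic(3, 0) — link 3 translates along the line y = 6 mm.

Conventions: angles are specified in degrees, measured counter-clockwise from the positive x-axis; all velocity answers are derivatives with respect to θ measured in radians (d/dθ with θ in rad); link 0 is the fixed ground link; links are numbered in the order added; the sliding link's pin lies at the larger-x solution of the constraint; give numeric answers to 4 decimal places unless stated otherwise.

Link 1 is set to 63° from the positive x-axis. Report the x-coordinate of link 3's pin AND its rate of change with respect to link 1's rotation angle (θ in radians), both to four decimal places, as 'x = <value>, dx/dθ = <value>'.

geometry: r = 16 mm, L = 163 mm, e = 6 mm
crank pin P = (r cos θ, r sin θ) = (7.263848, 14.256104)
h = r sin θ − e = 14.256104 − 6 = 8.256104
x = r cos θ + √(L² − h²) = 7.263848 + 162.790776 = 170.054624
dx/dθ = −r sin θ − h·r cos θ/√(L² − h²) (θ in radians; h = 8.256104) = -14.624498

x = 170.0546, dx/dθ = -14.6245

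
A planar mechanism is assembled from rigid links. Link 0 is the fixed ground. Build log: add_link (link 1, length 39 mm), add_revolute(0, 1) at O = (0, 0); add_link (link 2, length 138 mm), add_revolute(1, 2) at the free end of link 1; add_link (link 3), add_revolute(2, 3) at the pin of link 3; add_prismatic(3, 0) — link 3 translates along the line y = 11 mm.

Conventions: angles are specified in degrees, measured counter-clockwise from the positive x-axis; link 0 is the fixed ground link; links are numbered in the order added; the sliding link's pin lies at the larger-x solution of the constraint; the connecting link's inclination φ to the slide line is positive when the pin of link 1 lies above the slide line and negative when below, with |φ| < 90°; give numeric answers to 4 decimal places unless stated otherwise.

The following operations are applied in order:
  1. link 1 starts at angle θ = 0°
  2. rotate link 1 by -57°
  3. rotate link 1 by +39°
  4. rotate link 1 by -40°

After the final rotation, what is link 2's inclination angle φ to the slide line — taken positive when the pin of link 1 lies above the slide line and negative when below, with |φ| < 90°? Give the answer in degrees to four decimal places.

geometry: r = 39 mm, L = 138 mm, e = 11 mm; θ starts at 0°
rotate link 1 by -57°: θ ← 0° -57° = -57°
rotate link 1 by +39°: θ ← -57° +39° = -18°
rotate link 1 by -40°: θ ← -18° -40° = -58°
h = r sin θ − e = -33.073876 − 11 = -44.073876
sin φ = h / L = -44.073876 / 138 = -0.31937591
φ = arcsin(-0.31937591) = -18.625187°

-18.6252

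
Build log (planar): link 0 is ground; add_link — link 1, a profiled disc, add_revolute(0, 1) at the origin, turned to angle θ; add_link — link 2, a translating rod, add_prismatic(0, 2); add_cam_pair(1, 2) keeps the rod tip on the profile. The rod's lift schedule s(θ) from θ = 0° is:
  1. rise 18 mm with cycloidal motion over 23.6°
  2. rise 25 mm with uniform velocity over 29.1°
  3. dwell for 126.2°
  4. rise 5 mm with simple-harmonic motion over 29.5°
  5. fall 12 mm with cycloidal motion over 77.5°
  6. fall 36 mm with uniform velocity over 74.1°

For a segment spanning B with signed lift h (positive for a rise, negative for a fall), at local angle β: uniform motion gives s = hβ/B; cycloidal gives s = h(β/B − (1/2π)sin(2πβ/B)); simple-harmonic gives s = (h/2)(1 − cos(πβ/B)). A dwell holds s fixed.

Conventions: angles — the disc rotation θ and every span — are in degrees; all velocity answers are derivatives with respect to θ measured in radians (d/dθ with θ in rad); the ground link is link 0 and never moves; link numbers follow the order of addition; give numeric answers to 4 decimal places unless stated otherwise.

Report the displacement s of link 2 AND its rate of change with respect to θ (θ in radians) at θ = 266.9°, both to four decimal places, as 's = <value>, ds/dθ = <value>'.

seg 1 [0°–23.6°] cycloidal, h=18: full span → s += 18 → s = 18.0000
seg 2 [23.6°–52.7°] uniform, h=25: full span → s += 25 → s = 43.0000
seg 3 [52.7°–178.9°] dwell: s stays 43.0000
seg 4 [178.9°–208.4°] simple-harmonic, h=5: full span → s += 5 → s = 48.0000
seg 5 [208.4°–285.9°] cycloidal, h=-12: θ=266.9° here. β=58.5, B=77.5. -12·(0.7548 − sin(2π·0.7548)/(2π)) = -10.9670 → s = 37.0330
velocity in seg [208.4°–285.9°] (cycloidal), θ in radians: β = 58.5° = 1.0210 rad, B = 77.5° = 1.3526 rad; ds/dθ = (h/B)(1 − cos(2πβ/B)) = ((-12)/1.3526)(1 − cos(2π·0.7548)) = -8.601927 mm/rad

s = 37.0330, ds/dθ = -8.6019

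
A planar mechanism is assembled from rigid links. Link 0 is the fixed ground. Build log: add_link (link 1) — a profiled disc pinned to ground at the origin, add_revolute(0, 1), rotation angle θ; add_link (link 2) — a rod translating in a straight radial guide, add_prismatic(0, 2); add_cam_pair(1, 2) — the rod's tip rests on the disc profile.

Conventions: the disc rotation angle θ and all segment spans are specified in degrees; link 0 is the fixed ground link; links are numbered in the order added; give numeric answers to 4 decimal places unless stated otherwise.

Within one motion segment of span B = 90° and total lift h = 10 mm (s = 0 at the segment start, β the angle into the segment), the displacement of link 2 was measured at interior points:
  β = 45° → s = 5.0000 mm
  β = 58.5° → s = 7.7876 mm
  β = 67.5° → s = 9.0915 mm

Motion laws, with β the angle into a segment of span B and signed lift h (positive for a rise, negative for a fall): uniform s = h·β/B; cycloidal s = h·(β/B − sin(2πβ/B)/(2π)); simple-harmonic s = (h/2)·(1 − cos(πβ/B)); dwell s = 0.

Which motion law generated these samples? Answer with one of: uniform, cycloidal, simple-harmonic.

candidates at β/B = r: uniform s = h·r (linear in β); cycloidal s = h·(r − sin(2πr)/(2π)); simple-harmonic s = (h/2)(1 − cos(πr))
β=45°: printed 5.0000 | uniform 5.0000, cycloidal 5.0000, simple-harmonic 5.0000
β=58.5°: printed 7.7876 | uniform 6.5000, cycloidal 7.7876, simple-harmonic 7.2700
β=67.5°: printed 9.0915 | uniform 7.5000, cycloidal 9.0915, simple-harmonic 8.5355
only one law matches every sample → cycloidal

cycloidal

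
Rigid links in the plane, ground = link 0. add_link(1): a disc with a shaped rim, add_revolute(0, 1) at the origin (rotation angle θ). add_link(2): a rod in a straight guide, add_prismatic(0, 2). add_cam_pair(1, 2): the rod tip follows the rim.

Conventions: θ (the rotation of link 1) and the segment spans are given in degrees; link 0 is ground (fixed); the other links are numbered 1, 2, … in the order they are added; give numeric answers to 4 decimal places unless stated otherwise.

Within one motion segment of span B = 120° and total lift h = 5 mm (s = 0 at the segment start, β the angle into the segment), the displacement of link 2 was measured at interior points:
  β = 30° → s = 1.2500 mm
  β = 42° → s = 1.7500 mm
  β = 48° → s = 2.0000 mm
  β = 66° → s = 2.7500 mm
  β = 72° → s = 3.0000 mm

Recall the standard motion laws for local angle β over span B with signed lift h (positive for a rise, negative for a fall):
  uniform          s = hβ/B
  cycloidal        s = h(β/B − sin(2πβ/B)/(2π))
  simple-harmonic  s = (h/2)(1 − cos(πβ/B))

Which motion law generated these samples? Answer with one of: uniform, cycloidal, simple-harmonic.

candidates at β/B = r: uniform s = h·r (linear in β); cycloidal s = h·(r − sin(2πr)/(2π)); simple-harmonic s = (h/2)(1 − cos(πr))
β=30°: printed 1.2500 | uniform 1.2500, cycloidal 0.4542, simple-harmonic 0.7322
β=42°: printed 1.7500 | uniform 1.7500, cycloidal 1.1062, simple-harmonic 1.3650
β=48°: printed 2.0000 | uniform 2.0000, cycloidal 1.5323, simple-harmonic 1.7275
β=66°: printed 2.7500 | uniform 2.7500, cycloidal 2.9959, simple-harmonic 2.8911
β=72°: printed 3.0000 | uniform 3.0000, cycloidal 3.4677, simple-harmonic 3.2725
only one law matches every sample → uniform

uniform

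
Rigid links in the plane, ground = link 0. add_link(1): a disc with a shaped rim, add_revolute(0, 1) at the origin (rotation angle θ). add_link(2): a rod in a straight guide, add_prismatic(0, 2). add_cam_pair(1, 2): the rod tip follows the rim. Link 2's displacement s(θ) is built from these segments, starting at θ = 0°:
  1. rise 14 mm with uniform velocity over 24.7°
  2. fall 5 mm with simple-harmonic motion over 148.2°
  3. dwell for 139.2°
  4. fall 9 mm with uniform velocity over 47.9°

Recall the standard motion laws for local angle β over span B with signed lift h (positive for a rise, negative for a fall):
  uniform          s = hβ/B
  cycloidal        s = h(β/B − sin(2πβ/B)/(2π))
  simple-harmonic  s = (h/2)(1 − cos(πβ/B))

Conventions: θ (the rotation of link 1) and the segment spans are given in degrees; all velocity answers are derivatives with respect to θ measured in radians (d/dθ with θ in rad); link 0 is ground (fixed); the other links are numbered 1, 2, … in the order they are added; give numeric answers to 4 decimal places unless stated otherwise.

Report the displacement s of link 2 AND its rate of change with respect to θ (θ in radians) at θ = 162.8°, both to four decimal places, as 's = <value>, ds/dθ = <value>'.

segment 1 (0° to 24.7°, uniform, h = 14) is passed completely: s = 0.0000 + (14) = 14.0000
θ = 162.8° falls in segment 2 (24.7° to 172.9°, simple-harmonic, h = -5): β = 162.8 − 24.7 = 138.1°, B = 148.2°; Δs = -5/2·(1 − cos(π·0.9318)) = -4.9429; s = 14.0000 − 4.9429 = 9.0571
velocity in seg [24.7°–172.9°] (simple-harmonic), θ in radians: β = 138.1° = 2.4103 rad, B = 148.2° = 2.5866 rad; ds/dθ = (πh/(2B)) sin(πβ/B) = (π·(-5)/(2·2.5866)) sin(π·0.9318) = -0.645155 mm/rad

s = 9.0571, ds/dθ = -0.6452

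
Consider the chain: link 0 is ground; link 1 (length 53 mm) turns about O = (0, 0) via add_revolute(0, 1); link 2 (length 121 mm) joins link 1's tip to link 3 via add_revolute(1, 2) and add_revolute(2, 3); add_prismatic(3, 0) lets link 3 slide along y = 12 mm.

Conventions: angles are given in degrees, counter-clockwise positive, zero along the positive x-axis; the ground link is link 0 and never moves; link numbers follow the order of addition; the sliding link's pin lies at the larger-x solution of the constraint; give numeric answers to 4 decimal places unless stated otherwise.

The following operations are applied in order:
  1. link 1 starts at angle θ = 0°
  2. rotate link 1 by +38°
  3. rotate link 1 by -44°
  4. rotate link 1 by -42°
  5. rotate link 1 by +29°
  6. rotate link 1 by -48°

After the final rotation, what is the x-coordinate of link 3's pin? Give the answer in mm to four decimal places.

geometry: r = 53 mm, L = 121 mm, e = 12 mm; θ starts at 0°
rotate link 1 by +38°: θ ← 0° +38° = 38°
rotate link 1 by -44°: θ ← 38° -44° = -6°
rotate link 1 by -42°: θ ← -6° -42° = -48°
rotate link 1 by +29°: θ ← -48° +29° = -19°
rotate link 1 by -48°: θ ← -19° -48° = -67°
crank pin P = (r cos θ, r sin θ) = (20.708750, -48.786757)
h = r sin θ − e = -48.786757 − 12 = -60.786757
x = r cos θ + √(L² − h²) = 20.708750 + 104.622991 = 125.331740

125.3317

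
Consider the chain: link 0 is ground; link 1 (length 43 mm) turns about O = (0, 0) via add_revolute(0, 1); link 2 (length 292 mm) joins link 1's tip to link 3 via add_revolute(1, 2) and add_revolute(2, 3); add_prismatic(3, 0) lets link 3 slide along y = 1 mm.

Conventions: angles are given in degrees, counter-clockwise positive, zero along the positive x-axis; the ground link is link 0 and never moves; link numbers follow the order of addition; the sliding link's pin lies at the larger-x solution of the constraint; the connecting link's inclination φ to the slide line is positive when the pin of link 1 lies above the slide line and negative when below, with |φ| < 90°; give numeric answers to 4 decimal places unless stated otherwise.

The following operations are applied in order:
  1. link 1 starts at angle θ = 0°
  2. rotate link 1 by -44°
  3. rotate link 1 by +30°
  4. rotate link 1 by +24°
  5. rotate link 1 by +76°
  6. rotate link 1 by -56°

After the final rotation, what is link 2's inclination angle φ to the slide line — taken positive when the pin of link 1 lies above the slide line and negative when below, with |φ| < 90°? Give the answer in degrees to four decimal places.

geometry: r = 43 mm, L = 292 mm, e = 1 mm; θ starts at 0°
rotate link 1 by -44°: θ ← 0° -44° = -44°
rotate link 1 by +30°: θ ← -44° +30° = -14°
rotate link 1 by +24°: θ ← -14° +24° = 10°
rotate link 1 by +76°: θ ← 10° +76° = 86°
rotate link 1 by -56°: θ ← 86° -56° = 30°
h = r sin θ − e = 21.500000 − 1 = 20.500000
sin φ = h / L = 20.500000 / 292 = 0.07020548
φ = arcsin(0.07020548) = 4.025789°

4.0258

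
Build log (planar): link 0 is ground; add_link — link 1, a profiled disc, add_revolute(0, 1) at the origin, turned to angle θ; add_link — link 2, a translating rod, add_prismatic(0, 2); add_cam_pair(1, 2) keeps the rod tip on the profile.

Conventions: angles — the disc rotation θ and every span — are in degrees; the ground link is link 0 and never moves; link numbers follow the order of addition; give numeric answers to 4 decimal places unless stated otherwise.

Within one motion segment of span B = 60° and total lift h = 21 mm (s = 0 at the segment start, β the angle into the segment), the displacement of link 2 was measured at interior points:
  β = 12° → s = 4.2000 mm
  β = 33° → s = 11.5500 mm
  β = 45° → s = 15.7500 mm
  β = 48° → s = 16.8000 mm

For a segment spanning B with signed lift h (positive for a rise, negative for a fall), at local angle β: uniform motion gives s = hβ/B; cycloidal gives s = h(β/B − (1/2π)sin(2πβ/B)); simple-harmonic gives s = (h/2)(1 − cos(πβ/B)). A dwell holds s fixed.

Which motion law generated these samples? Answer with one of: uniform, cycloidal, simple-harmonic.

candidates at β/B = r: uniform s = h·r (linear in β); cycloidal s = h·(r − sin(2πr)/(2π)); simple-harmonic s = (h/2)(1 − cos(πr))
β=12°: printed 4.2000 | uniform 4.2000, cycloidal 1.0213, simple-harmonic 2.0053
β=33°: printed 11.5500 | uniform 11.5500, cycloidal 12.5828, simple-harmonic 12.1426
β=45°: printed 15.7500 | uniform 15.7500, cycloidal 19.0923, simple-harmonic 17.9246
β=48°: printed 16.8000 | uniform 16.8000, cycloidal 19.9787, simple-harmonic 18.9947
only one law matches every sample → uniform

uniform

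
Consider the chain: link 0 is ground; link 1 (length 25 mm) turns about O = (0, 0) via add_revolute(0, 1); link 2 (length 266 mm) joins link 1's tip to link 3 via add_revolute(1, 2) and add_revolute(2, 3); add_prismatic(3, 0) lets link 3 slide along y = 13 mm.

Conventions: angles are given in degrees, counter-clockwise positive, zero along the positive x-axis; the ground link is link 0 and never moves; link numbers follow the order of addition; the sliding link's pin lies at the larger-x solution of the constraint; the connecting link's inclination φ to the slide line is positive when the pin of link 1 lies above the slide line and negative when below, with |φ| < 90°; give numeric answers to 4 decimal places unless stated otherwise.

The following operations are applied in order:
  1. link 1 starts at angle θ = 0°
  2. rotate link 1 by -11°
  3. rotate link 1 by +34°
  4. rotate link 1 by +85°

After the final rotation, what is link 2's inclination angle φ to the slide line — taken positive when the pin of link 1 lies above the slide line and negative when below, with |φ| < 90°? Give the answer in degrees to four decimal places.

geometry: r = 25 mm, L = 266 mm, e = 13 mm; θ starts at 0°
rotate link 1 by -11°: θ ← 0° -11° = -11°
rotate link 1 by +34°: θ ← -11° +34° = 23°
rotate link 1 by +85°: θ ← 23° +85° = 108°
h = r sin θ − e = 23.776413 − 13 = 10.776413
sin φ = h / L = 10.776413 / 266 = 0.04051283
φ = arcsin(0.04051283) = 2.321850°

2.3218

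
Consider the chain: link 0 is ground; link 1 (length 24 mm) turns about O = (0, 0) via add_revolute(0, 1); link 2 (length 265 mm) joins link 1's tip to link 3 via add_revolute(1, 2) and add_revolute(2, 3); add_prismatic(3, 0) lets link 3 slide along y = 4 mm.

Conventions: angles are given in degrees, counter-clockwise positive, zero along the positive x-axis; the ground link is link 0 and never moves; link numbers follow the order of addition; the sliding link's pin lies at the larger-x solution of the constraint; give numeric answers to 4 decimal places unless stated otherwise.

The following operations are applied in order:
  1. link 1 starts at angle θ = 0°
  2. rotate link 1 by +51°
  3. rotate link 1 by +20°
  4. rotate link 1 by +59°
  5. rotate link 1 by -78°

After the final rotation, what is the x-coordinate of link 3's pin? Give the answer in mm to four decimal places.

geometry: r = 24 mm, L = 265 mm, e = 4 mm; θ starts at 0°
rotate link 1 by +51°: θ ← 0° +51° = 51°
rotate link 1 by +20°: θ ← 51° +20° = 71°
rotate link 1 by +59°: θ ← 71° +59° = 130°
rotate link 1 by -78°: θ ← 130° -78° = 52°
crank pin P = (r cos θ, r sin θ) = (14.775875, 18.912258)
h = r sin θ − e = 18.912258 − 4 = 14.912258
x = r cos θ + √(L² − h²) = 14.775875 + 264.580091 = 279.355966

279.3560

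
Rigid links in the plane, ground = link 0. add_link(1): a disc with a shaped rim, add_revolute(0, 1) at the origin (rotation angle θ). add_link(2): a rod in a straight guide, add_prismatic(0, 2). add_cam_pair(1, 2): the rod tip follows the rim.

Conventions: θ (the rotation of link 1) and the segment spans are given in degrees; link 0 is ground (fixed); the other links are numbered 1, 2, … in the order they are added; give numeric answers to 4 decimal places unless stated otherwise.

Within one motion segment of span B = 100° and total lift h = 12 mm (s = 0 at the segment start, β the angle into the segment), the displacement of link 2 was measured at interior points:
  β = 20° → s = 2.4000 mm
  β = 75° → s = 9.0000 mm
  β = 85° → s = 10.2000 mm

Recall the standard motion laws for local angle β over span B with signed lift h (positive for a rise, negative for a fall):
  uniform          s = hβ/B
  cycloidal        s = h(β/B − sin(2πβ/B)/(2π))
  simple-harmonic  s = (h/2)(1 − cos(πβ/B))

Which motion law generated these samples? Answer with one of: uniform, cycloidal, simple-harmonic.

candidates at β/B = r: uniform s = h·r (linear in β); cycloidal s = h·(r − sin(2πr)/(2π)); simple-harmonic s = (h/2)(1 − cos(πr))
β=20°: printed 2.4000 | uniform 2.4000, cycloidal 0.5836, simple-harmonic 1.1459
β=75°: printed 9.0000 | uniform 9.0000, cycloidal 10.9099, simple-harmonic 10.2426
β=85°: printed 10.2000 | uniform 10.2000, cycloidal 11.7451, simple-harmonic 11.3460
only one law matches every sample → uniform

uniform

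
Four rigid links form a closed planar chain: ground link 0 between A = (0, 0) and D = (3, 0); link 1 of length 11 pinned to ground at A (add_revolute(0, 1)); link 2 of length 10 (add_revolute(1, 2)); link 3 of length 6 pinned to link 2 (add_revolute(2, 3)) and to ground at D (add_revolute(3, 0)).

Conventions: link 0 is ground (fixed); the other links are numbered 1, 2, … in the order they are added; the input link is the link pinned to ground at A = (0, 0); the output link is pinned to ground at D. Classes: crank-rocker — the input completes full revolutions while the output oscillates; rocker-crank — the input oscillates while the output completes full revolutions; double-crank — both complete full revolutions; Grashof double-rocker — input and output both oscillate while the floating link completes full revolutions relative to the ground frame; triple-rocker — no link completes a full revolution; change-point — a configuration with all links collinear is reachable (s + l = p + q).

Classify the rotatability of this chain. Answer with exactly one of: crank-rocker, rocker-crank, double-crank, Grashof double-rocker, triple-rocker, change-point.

lengths: ground=3, input=11, coupler=10, output=6
sorted: s=3 (shortest), l=11 (longest), p+q=16
s + l = 14 vs p + q = 16
s + l < p + q (Grashof) with shortest = ground link → double-crank

double-crank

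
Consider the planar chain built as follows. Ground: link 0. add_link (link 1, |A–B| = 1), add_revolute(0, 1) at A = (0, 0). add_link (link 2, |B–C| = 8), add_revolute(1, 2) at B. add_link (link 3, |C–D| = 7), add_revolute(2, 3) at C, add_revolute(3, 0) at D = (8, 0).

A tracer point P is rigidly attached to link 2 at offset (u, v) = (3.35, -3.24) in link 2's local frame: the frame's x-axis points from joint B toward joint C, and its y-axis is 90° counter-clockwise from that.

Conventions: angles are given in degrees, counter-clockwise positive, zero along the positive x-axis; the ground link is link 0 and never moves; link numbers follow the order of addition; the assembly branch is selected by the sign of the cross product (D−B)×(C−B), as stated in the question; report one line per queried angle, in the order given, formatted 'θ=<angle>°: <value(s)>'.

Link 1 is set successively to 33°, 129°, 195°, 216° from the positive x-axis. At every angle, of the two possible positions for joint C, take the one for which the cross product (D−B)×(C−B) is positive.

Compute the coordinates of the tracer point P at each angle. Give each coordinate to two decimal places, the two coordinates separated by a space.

A=(0,0), D=(8.00,0)
θ=33°: B = A + 1.00·(cos33°, sin33°) = (0.8387, 0.5446)
θ=33°: |BD| = 7.1820
θ=33°: circle(B,8.00) ∩ circle(D,7.00): a=4.6353, h=6.5203
θ=33°:   candidates: C₊=(5.9551,6.6946) cross=46.829; C₋=(4.9661,-6.3084) cross=-46.829
θ=33°:   branch + wants cross > 0 → take C=(5.9551,6.6946) (cross=46.829)
θ=33°: ex = (C−B)/|BC| = (0.6395,0.7688); ey = (-0.7688,0.6395)
θ=33°: P = B + 3.35·ex + -3.24·ey = (5.4719,1.0478)
θ=129°: B = A + 1.00·(cos129°, sin129°) = (-0.6293, 0.7771)
θ=129°: |BD| = 8.6642
θ=129°: circle(B,8.00) ∩ circle(D,7.00): a=5.1977, h=6.0814
θ=129°:   candidates: C₊=(5.0930,6.3678) cross=52.691; C₋=(4.0020,-5.7460) cross=-52.691
θ=129°:   branch + wants cross > 0 → take C=(5.0930,6.3678) (cross=52.691)
θ=129°: ex = (C−B)/|BC| = (0.7153,0.6988); ey = (-0.6988,0.7153)
θ=129°: P = B + 3.35·ex + -3.24·ey = (4.0311,0.8007)
θ=195°: B = A + 1.00·(cos195°, sin195°) = (-0.9659, -0.2588)
θ=195°: |BD| = 8.9697
θ=195°: circle(B,8.00) ∩ circle(D,7.00): a=5.3210, h=5.9739
θ=195°:   candidates: C₊=(4.1805,5.8661) cross=53.584; C₋=(4.5252,-6.0767) cross=-53.584
θ=195°:   branch + wants cross > 0 → take C=(4.1805,5.8661) (cross=53.584)
θ=195°: ex = (C−B)/|BC| = (0.6433,0.7656); ey = (-0.7656,0.6433)
θ=195°: P = B + 3.35·ex + -3.24·ey = (3.6697,0.2217)
θ=216°: B = A + 1.00·(cos216°, sin216°) = (-0.8090, -0.5878)
θ=216°: |BD| = 8.8286
θ=216°: circle(B,8.00) ∩ circle(D,7.00): a=5.2638, h=6.0243
θ=216°:   candidates: C₊=(4.0420,5.7736) cross=53.186; C₋=(4.8442,-6.2483) cross=-53.186
θ=216°:   branch + wants cross > 0 → take C=(4.0420,5.7736) (cross=53.186)
θ=216°: ex = (C−B)/|BC| = (0.6064,0.7952); ey = (-0.7952,0.6064)
θ=216°: P = B + 3.35·ex + -3.24·ey = (3.7987,0.1114)

θ=33°: 5.47 1.05
θ=129°: 4.03 0.80
θ=195°: 3.67 0.22
θ=216°: 3.80 0.11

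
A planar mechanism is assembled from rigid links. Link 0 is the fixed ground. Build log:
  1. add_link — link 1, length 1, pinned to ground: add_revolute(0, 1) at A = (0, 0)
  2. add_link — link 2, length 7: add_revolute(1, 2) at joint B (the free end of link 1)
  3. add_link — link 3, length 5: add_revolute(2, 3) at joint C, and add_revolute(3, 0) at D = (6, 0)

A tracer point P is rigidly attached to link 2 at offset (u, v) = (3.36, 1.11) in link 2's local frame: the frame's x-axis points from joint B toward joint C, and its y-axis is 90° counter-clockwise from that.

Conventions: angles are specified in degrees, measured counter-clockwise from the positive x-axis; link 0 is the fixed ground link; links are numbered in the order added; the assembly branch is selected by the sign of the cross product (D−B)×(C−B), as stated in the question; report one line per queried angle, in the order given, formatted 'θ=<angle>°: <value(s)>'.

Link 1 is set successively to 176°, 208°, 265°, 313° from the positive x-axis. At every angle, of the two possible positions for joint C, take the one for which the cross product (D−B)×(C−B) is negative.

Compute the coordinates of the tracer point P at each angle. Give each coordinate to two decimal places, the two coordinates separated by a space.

A=(0,0), D=(6.00,0)
θ=176°: B = A + 1.00·(cos176°, sin176°) = (-0.9976, 0.0698)
θ=176°: |BD| = 6.9979
θ=176°: circle(B,7.00) ∩ circle(D,5.00): a=5.2138, h=4.6708
θ=176°:   candidates: C₊=(4.2625,4.6884) cross=32.686; C₋=(4.1694,-4.6528) cross=-32.686
θ=176°:   branch - wants cross < 0 → take C=(4.1694,-4.6528) (cross=-32.686)
θ=176°: ex = (C−B)/|BC| = (0.7381,-0.6747); ey = (0.6747,0.7381)
θ=176°: P = B + 3.36·ex + 1.11·ey = (2.2314,-1.3778)
θ=208°: B = A + 1.00·(cos208°, sin208°) = (-0.8829, -0.4695)
θ=208°: |BD| = 6.8989
θ=208°: circle(B,7.00) ∩ circle(D,5.00): a=5.1889, h=4.6985
θ=208°:   candidates: C₊=(3.9742,4.5712) cross=32.414; C₋=(4.6136,-4.8040) cross=-32.414
θ=208°:   branch - wants cross < 0 → take C=(4.6136,-4.8040) (cross=-32.414)
θ=208°: ex = (C−B)/|BC| = (0.7852,-0.6192); ey = (0.6192,0.7852)
θ=208°: P = B + 3.36·ex + 1.11·ey = (2.4427,-1.6784)
θ=265°: B = A + 1.00·(cos265°, sin265°) = (-0.0872, -0.9962)
θ=265°: |BD| = 6.1681
θ=265°: circle(B,7.00) ∩ circle(D,5.00): a=5.0295, h=4.8686
θ=265°:   candidates: C₊=(4.0900,4.6208) cross=30.030; C₋=(5.6627,-4.9886) cross=-30.030
θ=265°:   branch - wants cross < 0 → take C=(5.6627,-4.9886) (cross=-30.030)
θ=265°: ex = (C−B)/|BC| = (0.8214,-0.5703); ey = (0.5703,0.8214)
θ=265°: P = B + 3.36·ex + 1.11·ey = (3.3058,-2.0008)
θ=313°: B = A + 1.00·(cos313°, sin313°) = (0.6820, -0.7314)
θ=313°: |BD| = 5.3681
θ=313°: circle(B,7.00) ∩ circle(D,5.00): a=4.9195, h=4.9798
θ=313°:   candidates: C₊=(4.8771,4.8723) cross=26.732; C₋=(6.2341,-4.9945) cross=-26.732
θ=313°:   branch - wants cross < 0 → take C=(6.2341,-4.9945) (cross=-26.732)
θ=313°: ex = (C−B)/|BC| = (0.7932,-0.6090); ey = (0.6090,0.7932)
θ=313°: P = B + 3.36·ex + 1.11·ey = (4.0230,-1.8973)

θ=176°: 2.23 -1.38
θ=208°: 2.44 -1.68
θ=265°: 3.31 -2.00
θ=313°: 4.02 -1.90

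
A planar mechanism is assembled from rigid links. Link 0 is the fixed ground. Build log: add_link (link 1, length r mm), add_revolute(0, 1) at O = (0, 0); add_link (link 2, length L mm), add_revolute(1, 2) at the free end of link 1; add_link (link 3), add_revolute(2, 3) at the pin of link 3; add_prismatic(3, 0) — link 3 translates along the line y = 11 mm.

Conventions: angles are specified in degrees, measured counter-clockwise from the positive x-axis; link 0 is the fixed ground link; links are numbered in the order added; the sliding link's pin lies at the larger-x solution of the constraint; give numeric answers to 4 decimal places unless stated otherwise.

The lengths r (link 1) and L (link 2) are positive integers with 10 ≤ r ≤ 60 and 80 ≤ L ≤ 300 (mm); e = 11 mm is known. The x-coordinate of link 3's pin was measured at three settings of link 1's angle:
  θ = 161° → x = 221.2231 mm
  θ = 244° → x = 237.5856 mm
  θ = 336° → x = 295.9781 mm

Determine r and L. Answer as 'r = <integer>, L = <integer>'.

constraint per measurement: (x − r cos θ)² + (r sin θ − e)² = L²
subtracting the θ₁ and θ₂ equations cancels the r² and L² terms:
r = (x₁² − x₂²) / (2[(x₁cos θ₁ + e sin θ₁) − (x₂cos θ₂ + e sin θ₂)]) = 41.0000 → r = 41
L² = (x₁ − r cos θ₁)² + (r sin θ₁ − e)² = 67599.9826 → L = 260.0000 → L = 260
check at θ₃=336°: x = 295.9781 (printed 295.9781) ✓

r = 41, L = 260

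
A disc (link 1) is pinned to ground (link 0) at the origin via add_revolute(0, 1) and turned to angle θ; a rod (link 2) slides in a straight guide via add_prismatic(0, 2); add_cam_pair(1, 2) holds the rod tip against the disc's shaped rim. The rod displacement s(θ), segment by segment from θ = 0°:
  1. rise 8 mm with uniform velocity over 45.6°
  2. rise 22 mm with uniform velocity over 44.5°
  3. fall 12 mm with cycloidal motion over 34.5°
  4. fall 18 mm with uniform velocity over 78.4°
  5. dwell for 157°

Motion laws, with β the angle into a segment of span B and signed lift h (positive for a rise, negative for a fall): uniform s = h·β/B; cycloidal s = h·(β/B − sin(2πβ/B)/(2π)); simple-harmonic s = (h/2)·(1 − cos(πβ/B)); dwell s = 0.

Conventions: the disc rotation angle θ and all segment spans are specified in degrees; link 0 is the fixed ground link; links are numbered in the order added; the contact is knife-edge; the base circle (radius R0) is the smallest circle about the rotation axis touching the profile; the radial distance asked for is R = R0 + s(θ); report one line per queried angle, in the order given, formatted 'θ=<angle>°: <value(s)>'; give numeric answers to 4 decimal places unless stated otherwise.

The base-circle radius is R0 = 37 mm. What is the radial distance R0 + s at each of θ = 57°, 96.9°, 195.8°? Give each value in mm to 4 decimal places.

segment 1 (0° to 45.6°, uniform, h = 8) is passed completely: s = 0.0000 + (8) = 8.0000
θ = 57° falls in segment 2 (45.6° to 90.1°, uniform, h = 22): β = 57 − 45.6 = 11.4°, B = 44.5°; Δs = 22·11.4/44.5 = 5.6360; s = 8.0000 + 5.6360 = 13.6360
segment 2 (45.6° to 90.1°, uniform, h = 22) is passed completely: s = 8.0000 + (22) = 30.0000
θ = 96.9° falls in segment 3 (90.1° to 124.6°, cycloidal, h = -12): β = 96.9 − 90.1 = 6.8°, B = 34.5°; Δs = -12·(0.1971 − sin(2π·0.1971)/(2π)) = -0.5599; s = 30.0000 − 0.5599 = 29.4401
segment 3 (90.1° to 124.6°, cycloidal, h = -12) is passed completely: s = 30.0000 + (-12) = 18.0000
θ = 195.8° falls in segment 4 (124.6° to 203°, uniform, h = -18): β = 195.8 − 124.6 = 71.2°, B = 78.4°; Δs = -18·71.2/78.4 = -16.3469; s = 18.0000 − 16.3469 = 1.6531
θ=57°: R = R0 + s = 37 + 13.6360 = 50.6360
θ=96.9°: R = R0 + s = 37 + 29.4401 = 66.4401
θ=195.8°: R = R0 + s = 37 + 1.6531 = 38.6531

θ=57°: 50.6360
θ=96.9°: 66.4401
θ=195.8°: 38.6531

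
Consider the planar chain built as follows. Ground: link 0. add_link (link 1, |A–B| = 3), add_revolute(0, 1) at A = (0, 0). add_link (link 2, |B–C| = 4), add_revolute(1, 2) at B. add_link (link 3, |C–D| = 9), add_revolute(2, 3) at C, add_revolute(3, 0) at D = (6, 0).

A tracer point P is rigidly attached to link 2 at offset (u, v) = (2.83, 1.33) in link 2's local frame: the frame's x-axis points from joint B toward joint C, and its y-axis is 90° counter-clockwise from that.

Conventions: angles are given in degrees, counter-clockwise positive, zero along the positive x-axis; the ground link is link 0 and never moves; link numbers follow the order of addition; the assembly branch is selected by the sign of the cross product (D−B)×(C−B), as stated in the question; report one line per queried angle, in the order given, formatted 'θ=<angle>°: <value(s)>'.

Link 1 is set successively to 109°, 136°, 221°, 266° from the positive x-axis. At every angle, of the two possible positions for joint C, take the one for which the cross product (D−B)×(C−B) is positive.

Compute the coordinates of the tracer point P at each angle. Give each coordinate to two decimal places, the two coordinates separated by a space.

A=(0,0), D=(6.00,0)
θ=109°: B = A + 3.00·(cos109°, sin109°) = (-0.9767, 2.8366)
θ=109°: |BD| = 7.5313
θ=109°: circle(B,4.00) ∩ circle(D,9.00): a=-0.5497, h=3.9621
θ=109°:   candidates: C₊=(0.0063,6.7139) cross=29.839; C₋=(-2.9782,-0.6267) cross=-29.839
θ=109°:   branch + wants cross > 0 → take C=(0.0063,6.7139) (cross=29.839)
θ=109°: ex = (C−B)/|BC| = (0.2458,0.9693); ey = (-0.9693,0.2458)
θ=109°: P = B + 2.83·ex + 1.33·ey = (-1.5704,5.9066)
θ=136°: B = A + 3.00·(cos136°, sin136°) = (-2.1580, 2.0840)
θ=136°: |BD| = 8.4200
θ=136°: circle(B,4.00) ∩ circle(D,9.00): a=0.3501, h=3.9846
θ=136°:   candidates: C₊=(-0.8326,5.8580) cross=33.551; C₋=(-2.8050,-1.8634) cross=-33.551
θ=136°:   branch + wants cross > 0 → take C=(-0.8326,5.8580) (cross=33.551)
θ=136°: ex = (C−B)/|BC| = (0.3314,0.9435); ey = (-0.9435,0.3314)
θ=136°: P = B + 2.83·ex + 1.33·ey = (-2.4751,5.1948)
θ=221°: B = A + 3.00·(cos221°, sin221°) = (-2.2641, -1.9682)
θ=221°: |BD| = 8.4953
θ=221°: circle(B,4.00) ∩ circle(D,9.00): a=0.4220, h=3.9777
θ=221°:   candidates: C₊=(-2.7752,1.9990) cross=33.791; C₋=(-0.9321,-5.7399) cross=-33.791
θ=221°:   branch + wants cross > 0 → take C=(-2.7752,1.9990) (cross=33.791)
θ=221°: ex = (C−B)/|BC| = (-0.1278,0.9918); ey = (-0.9918,-0.1278)
θ=221°: P = B + 2.83·ex + 1.33·ey = (-3.9448,0.6687)
θ=266°: B = A + 3.00·(cos266°, sin266°) = (-0.2093, -2.9927)
θ=266°: |BD| = 6.8928
θ=266°: circle(B,4.00) ∩ circle(D,9.00): a=-1.2686, h=3.7935
θ=266°:   candidates: C₊=(-2.9991,-0.1262) cross=26.148; C₋=(0.2950,-6.9608) cross=-26.148
θ=266°:   branch + wants cross > 0 → take C=(-2.9991,-0.1262) (cross=26.148)
θ=266°: ex = (C−B)/|BC| = (-0.6975,0.7166); ey = (-0.7166,-0.6975)
θ=266°: P = B + 2.83·ex + 1.33·ey = (-3.1362,-1.8923)

θ=109°: -1.57 5.91
θ=136°: -2.48 5.19
θ=221°: -3.94 0.67
θ=266°: -3.14 -1.89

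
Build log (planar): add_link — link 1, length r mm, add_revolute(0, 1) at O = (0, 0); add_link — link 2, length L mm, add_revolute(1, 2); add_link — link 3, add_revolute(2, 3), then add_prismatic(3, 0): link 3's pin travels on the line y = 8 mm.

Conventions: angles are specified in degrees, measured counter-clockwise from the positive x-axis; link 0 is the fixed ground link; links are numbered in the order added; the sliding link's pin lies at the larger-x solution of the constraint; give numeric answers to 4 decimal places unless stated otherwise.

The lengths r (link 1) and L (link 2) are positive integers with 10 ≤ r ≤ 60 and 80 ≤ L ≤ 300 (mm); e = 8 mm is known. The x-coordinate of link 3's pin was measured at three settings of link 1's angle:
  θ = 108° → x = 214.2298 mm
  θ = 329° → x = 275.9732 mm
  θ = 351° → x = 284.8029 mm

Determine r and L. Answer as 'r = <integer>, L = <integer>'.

constraint per measurement: (x − r cos θ)² + (r sin θ − e)² = L²
subtracting the θ₁ and θ₂ equations cancels the r² and L² terms:
r = (x₁² − x₂²) / (2[(x₁cos θ₁ + e sin θ₁) − (x₂cos θ₂ + e sin θ₂)]) = 52.0000 → r = 52
L² = (x₁ − r cos θ₁)² + (r sin θ₁ − e)² = 54755.9957 → L = 234.0000 → L = 234
check at θ₃=351°: x = 284.8029 (printed 284.8029) ✓

r = 52, L = 234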